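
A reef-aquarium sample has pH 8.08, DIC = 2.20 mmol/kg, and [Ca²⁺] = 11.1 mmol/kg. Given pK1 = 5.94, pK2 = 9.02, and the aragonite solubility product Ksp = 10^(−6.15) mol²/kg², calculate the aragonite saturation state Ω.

Ω = 3.53

α₂ = 1 / (1 + [H⁺]/K2 + [H⁺]²/(K1K2)) = 1 / (1 + 10^+0.94 + 10^-1.20)
   = 1 / (1 + 8.7096 + 0.063096) = 1/9.7727 = 0.1023
[CO3²⁻] = α₂ × DIC = 0.1023 × 2.20 = 0.2251 mmol/kg
Ksp = 10^(−6.15) = 7.079×10^-7
Ω = [Ca²⁺][CO3²⁻]/Ksp = (11.1×10^-3)(2.251×10^-4) / 7.079×10^-7 = 3.53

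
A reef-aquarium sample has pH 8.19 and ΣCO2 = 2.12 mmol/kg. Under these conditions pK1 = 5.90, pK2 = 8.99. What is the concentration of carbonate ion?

[CO3²⁻] = 0.289 mmol/kg

α₂ = 1 / (1 + [H⁺]/K2 + [H⁺]²/(K1K2)) = 1 / (1 + 10^+0.80 + 10^-1.49)
   = 1 / (1 + 6.3096 + 0.032359) = 1/7.3419 = 0.1362
[CO3²⁻] = α₂ × DIC = 0.1362 × 2.12 = 0.289 mmol/kg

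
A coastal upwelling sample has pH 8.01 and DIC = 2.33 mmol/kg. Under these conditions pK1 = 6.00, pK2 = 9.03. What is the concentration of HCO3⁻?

[HCO3⁻] = 2.11 mmol/kg

α₁ = 1 / (1 + [H⁺]/K1 + K2/[H⁺]) = 1 / (1 + 10^-2.01 + 10^-1.02)
   = 1 / (1 + 0.0097724 + 0.095499) = 1/1.1053 = 0.9048
[HCO3⁻] = α₁ × DIC = 0.9048 × 2.33 = 2.11 mmol/kg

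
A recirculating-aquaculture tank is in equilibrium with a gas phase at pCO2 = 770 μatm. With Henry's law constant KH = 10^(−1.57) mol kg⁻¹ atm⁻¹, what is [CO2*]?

KH = 10^(−1.57) = 2.692×10^-2 mol kg⁻¹ atm⁻¹
[CO2*] = KH · pCO2 = 2.692×10^-2 × 770×10^-6 atm = 2.07×10^-5 mol/kg

[CO2*] = 20.7 μmol/kg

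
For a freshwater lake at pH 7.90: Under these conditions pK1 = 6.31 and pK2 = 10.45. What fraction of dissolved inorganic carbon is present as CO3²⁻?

α₂ = 1 / (1 + [H⁺]/K2 + [H⁺]²/(K1K2)) = 1 / (1 + 10^+2.55 + 10^+0.96)
   = 1 / (1 + 354.81 + 9.1201) = 1/364.93 = 0.002740

α₂ = 0.00274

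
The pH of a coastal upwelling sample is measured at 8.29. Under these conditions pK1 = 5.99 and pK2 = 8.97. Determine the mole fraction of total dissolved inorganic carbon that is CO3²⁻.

α₂ = 1 / (1 + [H⁺]/K2 + [H⁺]²/(K1K2)) = 1 / (1 + 10^+0.68 + 10^-1.62)
   = 1 / (1 + 4.7863 + 0.023988) = 1/5.8103 = 0.1721

α₂ = 0.172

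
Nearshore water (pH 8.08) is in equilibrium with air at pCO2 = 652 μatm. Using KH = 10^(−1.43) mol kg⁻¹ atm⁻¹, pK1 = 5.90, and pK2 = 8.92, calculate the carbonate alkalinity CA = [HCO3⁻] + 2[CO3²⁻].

[CO2*] = KH · pCO2 = 10^(−1.43) × 652×10^-6 = 2.422×10^-5 mol/kg
α₀ = 1/(1 + K1/[H⁺] + K1K2/[H⁺]²) = 1/(1 + 10^+2.18 + 10^+1.34) = 0.005739
DIC = [CO2*]/α₀ = 2.422×10^-5 / 0.005739 = 4.221 mmol/kg
CA = (α₁ + 2α₂)·DIC = (0.8687 + 2×0.1256) × 4.221 = 4.73 mmol/kg

CA = 4.73 mmol/kg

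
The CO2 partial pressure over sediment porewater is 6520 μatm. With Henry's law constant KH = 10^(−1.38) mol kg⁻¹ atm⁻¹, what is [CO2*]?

[CO2*] = 272 μmol/kg

KH = 10^(−1.38) = 4.169×10^-2 mol kg⁻¹ atm⁻¹
[CO2*] = KH · pCO2 = 4.169×10^-2 × 6520×10^-6 atm = 2.72×10^-4 mol/kg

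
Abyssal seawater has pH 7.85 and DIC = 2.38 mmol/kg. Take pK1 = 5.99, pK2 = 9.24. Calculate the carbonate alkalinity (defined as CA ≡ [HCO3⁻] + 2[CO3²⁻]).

CA = 2.44 mmol/kg

CA = [HCO3⁻] + 2[CO3²⁻] = (α₁ + 2α₂)·DIC
At pH 7.85: [H⁺]/K1 = 10^-1.86 = 0.013804, K2/[H⁺] = 10^-1.39 = 0.040738
α₁ = 1/(1 + 0.013804 + 0.040738) = 1/1.0545 = 0.9483; α₂ = α₁·K2/[H⁺] = 0.03863
α₁ + 2α₂ = 1.0255
CA = 1.0255 × 2.38 = 2.44 mmol/kg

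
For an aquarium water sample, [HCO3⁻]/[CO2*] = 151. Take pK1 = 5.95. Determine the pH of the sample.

From K1 = [H⁺][HCO3⁻]/[CO2*]:  pH = pK1 + log₁₀([HCO3⁻]/[CO2*])
log₁₀(151) = +2.179
pH = 5.95 + (+2.179) = 8.13

pH = 8.13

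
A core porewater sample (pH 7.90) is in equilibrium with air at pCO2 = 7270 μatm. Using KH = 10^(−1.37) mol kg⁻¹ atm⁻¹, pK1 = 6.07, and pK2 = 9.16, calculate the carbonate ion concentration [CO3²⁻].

[CO3²⁻] = 1.15 mmol/kg

[CO2*] = KH · pCO2 = 10^(−1.37) × 7270×10^-6 = 3.101×10^-4 mol/kg
α₀ = 1/(1 + K1/[H⁺] + K1K2/[H⁺]²) = 1/(1 + 10^+1.83 + 10^+0.57) = 0.01383
DIC = [CO2*]/α₀ = 3.101×10^-4 / 0.01383 = 22.43 mmol/kg
[CO3²⁻] = α₂·DIC; α₂ = 0.05137, so [CO3²⁻] = 0.05137 × 22.43 = 1.15 mmol/kg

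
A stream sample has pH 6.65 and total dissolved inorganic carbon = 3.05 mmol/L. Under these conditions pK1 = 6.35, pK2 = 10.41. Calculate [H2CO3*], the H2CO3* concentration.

α₀ = 1 / (1 + K1/[H⁺] + K1K2/[H⁺]²) = 1 / (1 + 10^+0.30 + 10^-3.46)
   = 1 / (1 + 1.9953 + 0.00034674) = 1/2.9956 = 0.3338
[CO2*] = α₀ × DIC = 0.3338 × 3.05 = 1.02 mmol/L

[CO2*] = 1.02 mmol/L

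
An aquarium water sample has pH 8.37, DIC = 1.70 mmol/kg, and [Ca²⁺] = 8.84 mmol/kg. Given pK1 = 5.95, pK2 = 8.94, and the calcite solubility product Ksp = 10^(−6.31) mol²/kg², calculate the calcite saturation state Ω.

Ω = 6.49

α₂ = 1 / (1 + [H⁺]/K2 + [H⁺]²/(K1K2)) = 1 / (1 + 10^+0.57 + 10^-1.85)
   = 1 / (1 + 3.7154 + 0.014125) = 1/4.7295 = 0.2114
[CO3²⁻] = α₂ × DIC = 0.2114 × 1.70 = 0.3594 mmol/kg
Ksp = 10^(−6.31) = 4.898×10^-7
Ω = [Ca²⁺][CO3²⁻]/Ksp = (8.84×10^-3)(3.594×10^-4) / 4.898×10^-7 = 6.49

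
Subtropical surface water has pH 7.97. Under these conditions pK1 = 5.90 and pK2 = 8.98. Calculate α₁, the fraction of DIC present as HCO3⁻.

α₁ = 1 / (1 + [H⁺]/K1 + K2/[H⁺]) = 1 / (1 + 10^-2.07 + 10^-1.01)
   = 1 / (1 + 0.0085114 + 0.097724) = 1/1.1062 = 0.9040

α₁ = 0.904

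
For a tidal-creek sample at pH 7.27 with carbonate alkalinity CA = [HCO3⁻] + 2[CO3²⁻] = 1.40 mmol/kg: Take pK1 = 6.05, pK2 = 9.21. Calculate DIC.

CA = [HCO3⁻] + 2[CO3²⁻] = (α₁ + 2α₂)·DIC
At pH 7.27: [H⁺]/K1 = 10^-1.22 = 0.060256, K2/[H⁺] = 10^-1.94 = 0.011482
α₁ = 1/(1 + 0.060256 + 0.011482) = 1/1.0717 = 0.9331; α₂ = α₁·K2/[H⁺] = 0.01071
α₁ + 2α₂ = 0.9545
DIC = CA / (α₁ + 2α₂) = 1.40 / 0.9545 = 1.47 mmol/kg

DIC = 1.47 mmol/kg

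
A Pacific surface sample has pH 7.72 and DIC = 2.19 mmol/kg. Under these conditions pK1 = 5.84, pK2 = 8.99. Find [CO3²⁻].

α₂ = 1 / (1 + [H⁺]/K2 + [H⁺]²/(K1K2)) = 1 / (1 + 10^+1.27 + 10^-0.61)
   = 1 / (1 + 18.621 + 0.24547) = 1/19.866 = 0.05034
[CO3²⁻] = α₂ × DIC = 0.05034 × 2.19 = 0.110 mmol/kg

[CO3²⁻] = 0.110 mmol/kg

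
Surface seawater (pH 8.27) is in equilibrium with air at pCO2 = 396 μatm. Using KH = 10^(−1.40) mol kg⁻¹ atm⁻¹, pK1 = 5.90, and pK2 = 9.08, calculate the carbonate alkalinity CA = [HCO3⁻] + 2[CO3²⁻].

[CO2*] = KH · pCO2 = 10^(−1.40) × 396×10^-6 = 1.577×10^-5 mol/kg
α₀ = 1/(1 + K1/[H⁺] + K1K2/[H⁺]²) = 1/(1 + 10^+2.37 + 10^+1.56) = 0.003680
DIC = [CO2*]/α₀ = 1.577×10^-5 / 0.003680 = 4.284 mmol/kg
CA = (α₁ + 2α₂)·DIC = (0.8627 + 2×0.1336) × 4.284 = 4.84 mmol/kg

CA = 4.84 mmol/kg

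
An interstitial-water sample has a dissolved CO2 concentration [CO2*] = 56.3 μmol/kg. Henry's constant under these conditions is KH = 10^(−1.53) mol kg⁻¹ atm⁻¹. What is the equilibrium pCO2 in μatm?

pCO2 = 1910 μatm

KH = 10^(−1.53) = 2.951×10^-2 mol kg⁻¹ atm⁻¹
pCO2 = [CO2*]/KH = 56.3×10^-6 / 2.951×10^-2 = 1.91×10^-3 atm = 1910 μatm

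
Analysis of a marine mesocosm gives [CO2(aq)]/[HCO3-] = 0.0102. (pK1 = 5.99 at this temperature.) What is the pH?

From K1 = [H⁺][HCO3-]/[CO2(aq)]:  pH = pK1 − log₁₀([CO2(aq)]/[HCO3-])
log₁₀(0.0102) = -1.991
pH = 5.99 − (-1.991) = 7.98

pH = 7.98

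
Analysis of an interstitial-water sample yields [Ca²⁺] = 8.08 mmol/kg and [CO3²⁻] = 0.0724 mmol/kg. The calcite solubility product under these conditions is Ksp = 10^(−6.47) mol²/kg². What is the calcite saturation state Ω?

Ksp = 10^(−6.47) = 3.388×10^-7
Ω = [Ca²⁺][CO3²⁻]/Ksp = (8.08×10^-3)(0.0724×10^-3) / 3.388×10^-7 = 1.73

Ω = 1.73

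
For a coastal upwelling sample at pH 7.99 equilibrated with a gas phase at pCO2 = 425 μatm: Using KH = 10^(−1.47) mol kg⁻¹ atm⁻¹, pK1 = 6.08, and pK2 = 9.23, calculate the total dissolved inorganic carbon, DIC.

[CO2*] = KH · pCO2 = 10^(−1.47) × 425×10^-6 = 1.440×10^-5 mol/kg
α₀ = 1/(1 + K1/[H⁺] + K1K2/[H⁺]²) = 1/(1 + 10^+1.91 + 10^+0.67) = 0.01150
DIC = [CO2*]/α₀ = 1.440×10^-5 / 0.01150 = 1.25 mmol/kg

DIC = 1.25 mmol/kg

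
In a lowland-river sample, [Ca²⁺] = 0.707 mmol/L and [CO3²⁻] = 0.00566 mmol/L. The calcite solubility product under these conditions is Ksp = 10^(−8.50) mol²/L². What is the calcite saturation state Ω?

Ω = 1.27

Ksp = 10^(−8.50) = 3.162×10^-9
Ω = [Ca²⁺][CO3²⁻]/Ksp = (0.707×10^-3)(0.00566×10^-3) / 3.162×10^-9 = 1.27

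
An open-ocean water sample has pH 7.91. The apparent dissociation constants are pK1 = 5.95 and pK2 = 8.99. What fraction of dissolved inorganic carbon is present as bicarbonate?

α₁ = 0.914

α₁ = 1 / (1 + [H⁺]/K1 + K2/[H⁺]) = 1 / (1 + 10^-1.96 + 10^-1.08)
   = 1 / (1 + 0.010965 + 0.083176) = 1/1.0941 = 0.9140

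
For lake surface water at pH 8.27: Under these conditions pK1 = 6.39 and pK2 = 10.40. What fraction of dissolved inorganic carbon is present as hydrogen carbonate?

α₁ = 0.980

α₁ = 1 / (1 + [H⁺]/K1 + K2/[H⁺]) = 1 / (1 + 10^-1.88 + 10^-2.13)
   = 1 / (1 + 0.013183 + 0.0074131) = 1/1.0206 = 0.9798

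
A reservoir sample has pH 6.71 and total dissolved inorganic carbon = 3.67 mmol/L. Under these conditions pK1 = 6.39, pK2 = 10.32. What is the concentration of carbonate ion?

[CO3²⁻] = 0.609 μmol/L

α₂ = 1 / (1 + [H⁺]/K2 + [H⁺]²/(K1K2)) = 1 / (1 + 10^+3.61 + 10^+3.29)
   = 1 / (1 + 4073.8 + 1949.8) = 1/6024.6 = 0.0001660
[CO3²⁻] = α₂ × DIC = 0.0001660 × 3.67 = 0.000609 mmol/L = 0.609 μmol/L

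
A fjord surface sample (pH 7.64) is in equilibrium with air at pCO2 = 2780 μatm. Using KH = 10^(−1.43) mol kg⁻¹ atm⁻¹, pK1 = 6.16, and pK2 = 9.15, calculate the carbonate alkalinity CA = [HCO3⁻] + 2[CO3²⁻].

CA = 3.31 mmol/kg

[CO2*] = KH · pCO2 = 10^(−1.43) × 2780×10^-6 = 1.033×10^-4 mol/kg
α₀ = 1/(1 + K1/[H⁺] + K1K2/[H⁺]²) = 1/(1 + 10^+1.48 + 10^-0.03) = 0.03112
DIC = [CO2*]/α₀ = 1.033×10^-4 / 0.03112 = 3.319 mmol/kg
CA = (α₁ + 2α₂)·DIC = (0.9398 + 2×0.02904) × 3.319 = 3.31 mmol/kg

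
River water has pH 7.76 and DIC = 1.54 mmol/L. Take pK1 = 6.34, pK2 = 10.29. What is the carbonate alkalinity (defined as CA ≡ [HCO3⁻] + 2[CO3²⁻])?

CA = 1.49 mmol/L

CA = [HCO3⁻] + 2[CO3²⁻] = (α₁ + 2α₂)·DIC
At pH 7.76: [H⁺]/K1 = 10^-1.42 = 0.038019, K2/[H⁺] = 10^-2.53 = 0.0029512
α₁ = 1/(1 + 0.038019 + 0.0029512) = 1/1.0410 = 0.9606; α₂ = α₁·K2/[H⁺] = 0.002835
α₁ + 2α₂ = 0.9663
CA = 0.9663 × 1.54 = 1.49 mmol/L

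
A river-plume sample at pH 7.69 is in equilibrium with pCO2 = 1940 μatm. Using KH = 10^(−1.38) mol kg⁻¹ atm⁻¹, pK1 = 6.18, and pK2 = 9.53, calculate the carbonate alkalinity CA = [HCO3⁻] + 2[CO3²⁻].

CA = 2.69 mmol/kg

[CO2*] = KH · pCO2 = 10^(−1.38) × 1940×10^-6 = 8.087×10^-5 mol/kg
α₀ = 1/(1 + K1/[H⁺] + K1K2/[H⁺]²) = 1/(1 + 10^+1.51 + 10^-0.33) = 0.02956
DIC = [CO2*]/α₀ = 8.087×10^-5 / 0.02956 = 2.736 mmol/kg
CA = (α₁ + 2α₂)·DIC = (0.9566 + 2×0.01383) × 2.736 = 2.69 mmol/kg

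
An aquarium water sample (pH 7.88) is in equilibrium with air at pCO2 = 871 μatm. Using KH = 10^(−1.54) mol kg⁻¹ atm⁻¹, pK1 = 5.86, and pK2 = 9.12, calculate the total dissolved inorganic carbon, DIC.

[CO2*] = KH · pCO2 = 10^(−1.54) × 871×10^-6 = 2.512×10^-5 mol/kg
α₀ = 1/(1 + K1/[H⁺] + K1K2/[H⁺]²) = 1/(1 + 10^+2.02 + 10^+0.78) = 0.008949
DIC = [CO2*]/α₀ = 2.512×10^-5 / 0.008949 = 2.81 mmol/kg

DIC = 2.81 mmol/kg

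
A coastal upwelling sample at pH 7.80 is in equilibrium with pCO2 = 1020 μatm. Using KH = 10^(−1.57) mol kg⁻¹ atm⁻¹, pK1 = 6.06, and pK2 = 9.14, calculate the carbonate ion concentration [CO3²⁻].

[CO2*] = KH · pCO2 = 10^(−1.57) × 1020×10^-6 = 2.745×10^-5 mol/kg
α₀ = 1/(1 + K1/[H⁺] + K1K2/[H⁺]²) = 1/(1 + 10^+1.74 + 10^+0.40) = 0.01710
DIC = [CO2*]/α₀ = 2.745×10^-5 / 0.01710 = 1.605 mmol/kg
[CO3²⁻] = α₂·DIC; α₂ = 0.04296, so [CO3²⁻] = 0.04296 × 1.605 = 0.0690 mmol/kg

[CO3²⁻] = 0.0690 mmol/kg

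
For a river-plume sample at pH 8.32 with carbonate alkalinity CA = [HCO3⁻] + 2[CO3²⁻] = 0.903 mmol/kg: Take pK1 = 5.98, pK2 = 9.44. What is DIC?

CA = [HCO3⁻] + 2[CO3²⁻] = (α₁ + 2α₂)·DIC
At pH 8.32: [H⁺]/K1 = 10^-2.34 = 0.0045709, K2/[H⁺] = 10^-1.12 = 0.075858
α₁ = 1/(1 + 0.0045709 + 0.075858) = 1/1.0804 = 0.9256; α₂ = α₁·K2/[H⁺] = 0.07021
α₁ + 2α₂ = 1.0660
DIC = CA / (α₁ + 2α₂) = 0.903 / 1.0660 = 0.847 mmol/kg

DIC = 0.847 mmol/kg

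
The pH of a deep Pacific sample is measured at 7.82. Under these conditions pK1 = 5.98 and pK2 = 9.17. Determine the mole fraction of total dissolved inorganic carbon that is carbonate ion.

α₂ = 1 / (1 + [H⁺]/K2 + [H⁺]²/(K1K2)) = 1 / (1 + 10^+1.35 + 10^-0.49)
   = 1 / (1 + 22.387 + 0.32359) = 1/23.711 = 0.04217

α₂ = 0.0422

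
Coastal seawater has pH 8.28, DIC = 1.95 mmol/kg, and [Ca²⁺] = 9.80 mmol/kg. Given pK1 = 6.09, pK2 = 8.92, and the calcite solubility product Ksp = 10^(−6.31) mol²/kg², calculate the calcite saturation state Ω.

α₂ = 1 / (1 + [H⁺]/K2 + [H⁺]²/(K1K2)) = 1 / (1 + 10^+0.64 + 10^-1.55)
   = 1 / (1 + 4.3652 + 0.028184) = 1/5.3933 = 0.1854
[CO3²⁻] = α₂ × DIC = 0.1854 × 1.95 = 0.3616 mmol/kg
Ksp = 10^(−6.31) = 4.898×10^-7
Ω = [Ca²⁺][CO3²⁻]/Ksp = (9.80×10^-3)(3.616×10^-4) / 4.898×10^-7 = 7.23

Ω = 7.23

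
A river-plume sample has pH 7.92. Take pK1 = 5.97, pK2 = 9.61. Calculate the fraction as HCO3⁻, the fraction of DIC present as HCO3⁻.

α₁ = 1 / (1 + [H⁺]/K1 + K2/[H⁺]) = 1 / (1 + 10^-1.95 + 10^-1.69)
   = 1 / (1 + 0.011220 + 0.020417) = 1/1.0316 = 0.9693

α₁ = 0.969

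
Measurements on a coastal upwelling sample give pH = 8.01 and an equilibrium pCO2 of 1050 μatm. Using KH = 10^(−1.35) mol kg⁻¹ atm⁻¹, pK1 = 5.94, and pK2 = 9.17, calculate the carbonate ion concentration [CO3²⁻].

[CO2*] = KH · pCO2 = 10^(−1.35) × 1050×10^-6 = 4.690×10^-5 mol/kg
α₀ = 1/(1 + K1/[H⁺] + K1K2/[H⁺]²) = 1/(1 + 10^+2.07 + 10^+0.91) = 0.007898
DIC = [CO2*]/α₀ = 4.690×10^-5 / 0.007898 = 5.939 mmol/kg
[CO3²⁻] = α₂·DIC; α₂ = 0.06420, so [CO3²⁻] = 0.06420 × 5.939 = 0.381 mmol/kg

[CO3²⁻] = 0.381 mmol/kg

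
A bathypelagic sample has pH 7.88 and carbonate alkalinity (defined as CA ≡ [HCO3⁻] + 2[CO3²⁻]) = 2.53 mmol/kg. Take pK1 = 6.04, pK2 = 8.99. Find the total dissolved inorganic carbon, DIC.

DIC = 2.39 mmol/kg

CA = [HCO3⁻] + 2[CO3²⁻] = (α₁ + 2α₂)·DIC
At pH 7.88: [H⁺]/K1 = 10^-1.84 = 0.014454, K2/[H⁺] = 10^-1.11 = 0.077625
α₁ = 1/(1 + 0.014454 + 0.077625) = 1/1.0921 = 0.9157; α₂ = α₁·K2/[H⁺] = 0.07108
α₁ + 2α₂ = 1.0578
DIC = CA / (α₁ + 2α₂) = 2.53 / 1.0578 = 2.39 mmol/kg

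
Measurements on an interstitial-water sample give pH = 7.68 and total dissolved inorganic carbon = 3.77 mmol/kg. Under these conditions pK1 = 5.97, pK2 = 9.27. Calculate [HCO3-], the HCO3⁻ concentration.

[HCO3⁻] = 3.61 mmol/kg

α₁ = 1 / (1 + [H⁺]/K1 + K2/[H⁺]) = 1 / (1 + 10^-1.71 + 10^-1.59)
   = 1 / (1 + 0.019498 + 0.025704) = 1/1.0452 = 0.9568
[HCO3⁻] = α₁ × DIC = 0.9568 × 3.77 = 3.61 mmol/kg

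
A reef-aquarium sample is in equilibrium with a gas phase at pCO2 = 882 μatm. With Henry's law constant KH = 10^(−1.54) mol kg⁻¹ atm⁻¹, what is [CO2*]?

KH = 10^(−1.54) = 2.884×10^-2 mol kg⁻¹ atm⁻¹
[CO2*] = KH · pCO2 = 2.884×10^-2 × 882×10^-6 atm = 2.54×10^-5 mol/kg

[CO2*] = 25.4 μmol/kg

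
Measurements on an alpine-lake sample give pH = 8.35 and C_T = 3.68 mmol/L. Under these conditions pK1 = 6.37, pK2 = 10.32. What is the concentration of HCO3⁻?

α₁ = 1 / (1 + [H⁺]/K1 + K2/[H⁺]) = 1 / (1 + 10^-1.98 + 10^-1.97)
   = 1 / (1 + 0.010471 + 0.010715) = 1/1.0212 = 0.9793
[HCO3⁻] = α₁ × DIC = 0.9793 × 3.68 = 3.60 mmol/L

[HCO3⁻] = 3.60 mmol/L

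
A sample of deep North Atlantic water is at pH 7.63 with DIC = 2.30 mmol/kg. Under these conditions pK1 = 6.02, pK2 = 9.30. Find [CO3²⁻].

α₂ = 1 / (1 + [H⁺]/K2 + [H⁺]²/(K1K2)) = 1 / (1 + 10^+1.67 + 10^+0.06)
   = 1 / (1 + 46.774 + 1.1482) = 1/48.922 = 0.02044
[CO3²⁻] = α₂ × DIC = 0.02044 × 2.30 = 0.0470 mmol/kg

[CO3²⁻] = 0.0470 mmol/kg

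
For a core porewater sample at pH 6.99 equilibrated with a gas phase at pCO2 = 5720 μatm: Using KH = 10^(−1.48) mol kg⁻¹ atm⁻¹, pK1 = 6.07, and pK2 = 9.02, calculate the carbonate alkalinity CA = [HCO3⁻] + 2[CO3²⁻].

[CO2*] = KH · pCO2 = 10^(−1.48) × 5720×10^-6 = 1.894×10^-4 mol/kg
α₀ = 1/(1 + K1/[H⁺] + K1K2/[H⁺]²) = 1/(1 + 10^+0.92 + 10^-1.11) = 0.1064
DIC = [CO2*]/α₀ = 1.894×10^-4 / 0.1064 = 1.780 mmol/kg
CA = (α₁ + 2α₂)·DIC = (0.8853 + 2×0.008262) × 1.780 = 1.60 mmol/kg

CA = 1.60 mmol/kg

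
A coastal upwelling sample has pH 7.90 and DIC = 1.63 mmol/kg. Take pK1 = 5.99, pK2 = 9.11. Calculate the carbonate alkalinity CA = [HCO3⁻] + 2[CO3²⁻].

CA = [HCO3⁻] + 2[CO3²⁻] = (α₁ + 2α₂)·DIC
At pH 7.90: [H⁺]/K1 = 10^-1.91 = 0.012303, K2/[H⁺] = 10^-1.21 = 0.061660
α₁ = 1/(1 + 0.012303 + 0.061660) = 1/1.0740 = 0.9311; α₂ = α₁·K2/[H⁺] = 0.05741
α₁ + 2α₂ = 1.0460
CA = 1.0460 × 1.63 = 1.70 mmol/kg

CA = 1.70 mmol/kg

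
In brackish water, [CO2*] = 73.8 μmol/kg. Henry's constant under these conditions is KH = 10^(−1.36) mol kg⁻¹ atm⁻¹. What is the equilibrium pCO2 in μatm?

pCO2 = 1690 μatm

KH = 10^(−1.36) = 4.365×10^-2 mol kg⁻¹ atm⁻¹
pCO2 = [CO2*]/KH = 73.8×10^-6 / 4.365×10^-2 = 1.69×10^-3 atm = 1690 μatm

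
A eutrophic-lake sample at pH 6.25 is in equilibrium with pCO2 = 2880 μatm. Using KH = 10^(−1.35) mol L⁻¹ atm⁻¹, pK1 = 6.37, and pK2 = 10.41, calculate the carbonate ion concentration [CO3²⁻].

[CO2*] = KH · pCO2 = 10^(−1.35) × 2880×10^-6 = 1.286×10^-4 mol/L
α₀ = 1/(1 + K1/[H⁺] + K1K2/[H⁺]²) = 1/(1 + 10^-0.12 + 10^-4.28) = 0.5686
DIC = [CO2*]/α₀ = 1.286×10^-4 / 0.5686 = 0.2262 mmol/L
[CO3²⁻] = α₂·DIC; α₂ = 2.984×10^-5, so [CO3²⁻] = 2.984×10^-5 × 0.2262 = 6.75×10^-6 mmol/L = 0.00675 μmol/L

[CO3²⁻] = 0.00675 μmol/L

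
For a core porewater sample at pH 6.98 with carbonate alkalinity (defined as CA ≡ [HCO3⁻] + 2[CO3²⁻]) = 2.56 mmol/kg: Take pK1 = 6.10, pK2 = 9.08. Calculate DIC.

CA = [HCO3⁻] + 2[CO3²⁻] = (α₁ + 2α₂)·DIC
At pH 6.98: [H⁺]/K1 = 10^-0.88 = 0.13183, K2/[H⁺] = 10^-2.10 = 0.0079433
α₁ = 1/(1 + 0.13183 + 0.0079433) = 1/1.1398 = 0.8774; α₂ = α₁·K2/[H⁺] = 0.006969
α₁ + 2α₂ = 0.8913
DIC = CA / (α₁ + 2α₂) = 2.56 / 0.8913 = 2.87 mmol/kg

DIC = 2.87 mmol/kg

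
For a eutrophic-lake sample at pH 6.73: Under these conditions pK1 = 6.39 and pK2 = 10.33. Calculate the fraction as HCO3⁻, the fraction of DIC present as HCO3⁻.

α₁ = 0.686

α₁ = 1 / (1 + [H⁺]/K1 + K2/[H⁺]) = 1 / (1 + 10^-0.34 + 10^-3.60)
   = 1 / (1 + 0.45709 + 0.00025119) = 1/1.4573 = 0.6862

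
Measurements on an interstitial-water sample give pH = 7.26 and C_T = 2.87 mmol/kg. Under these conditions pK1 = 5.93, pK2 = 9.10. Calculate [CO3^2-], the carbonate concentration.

α₂ = 1 / (1 + [H⁺]/K2 + [H⁺]²/(K1K2)) = 1 / (1 + 10^+1.84 + 10^+0.51)
   = 1 / (1 + 69.183 + 3.2359) = 1/73.419 = 0.01362
[CO3²⁻] = α₂ × DIC = 0.01362 × 2.87 = 0.0391 mmol/kg

[CO3²⁻] = 0.0391 mmol/kg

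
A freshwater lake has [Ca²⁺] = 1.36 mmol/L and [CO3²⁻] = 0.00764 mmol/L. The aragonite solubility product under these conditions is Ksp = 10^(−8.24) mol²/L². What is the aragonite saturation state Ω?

Ksp = 10^(−8.24) = 5.754×10^-9
Ω = [Ca²⁺][CO3²⁻]/Ksp = (1.36×10^-3)(0.00764×10^-3) / 5.754×10^-9 = 1.81

Ω = 1.81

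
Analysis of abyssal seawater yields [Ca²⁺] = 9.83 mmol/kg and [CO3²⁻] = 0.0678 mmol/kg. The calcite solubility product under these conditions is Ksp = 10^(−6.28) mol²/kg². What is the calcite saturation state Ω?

Ω = 1.27

Ksp = 10^(−6.28) = 5.248×10^-7
Ω = [Ca²⁺][CO3²⁻]/Ksp = (9.83×10^-3)(0.0678×10^-3) / 5.248×10^-7 = 1.27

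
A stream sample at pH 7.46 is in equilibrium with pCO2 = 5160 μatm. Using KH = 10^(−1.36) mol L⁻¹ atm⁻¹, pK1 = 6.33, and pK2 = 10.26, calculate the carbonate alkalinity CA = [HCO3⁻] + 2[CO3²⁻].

CA = 3.05 mmol/L

[CO2*] = KH · pCO2 = 10^(−1.36) × 5160×10^-6 = 2.252×10^-4 mol/L
α₀ = 1/(1 + K1/[H⁺] + K1K2/[H⁺]²) = 1/(1 + 10^+1.13 + 10^-1.67) = 0.06891
DIC = [CO2*]/α₀ = 2.252×10^-4 / 0.06891 = 3.268 mmol/L
CA = (α₁ + 2α₂)·DIC = (0.9296 + 2×0.001473) × 3.268 = 3.05 mmol/L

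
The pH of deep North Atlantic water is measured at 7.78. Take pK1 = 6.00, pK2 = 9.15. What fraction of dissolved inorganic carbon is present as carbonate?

α₂ = 1 / (1 + [H⁺]/K2 + [H⁺]²/(K1K2)) = 1 / (1 + 10^+1.37 + 10^-0.41)
   = 1 / (1 + 23.442 + 0.38905) = 1/24.831 = 0.04027

α₂ = 0.0403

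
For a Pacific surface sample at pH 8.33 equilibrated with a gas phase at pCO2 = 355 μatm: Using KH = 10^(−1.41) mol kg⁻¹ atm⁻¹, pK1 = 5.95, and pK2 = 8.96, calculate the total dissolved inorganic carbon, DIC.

[CO2*] = KH · pCO2 = 10^(−1.41) × 355×10^-6 = 1.381×10^-5 mol/kg
α₀ = 1/(1 + K1/[H⁺] + K1K2/[H⁺]²) = 1/(1 + 10^+2.38 + 10^+1.75) = 0.003366
DIC = [CO2*]/α₀ = 1.381×10^-5 / 0.003366 = 4.10 mmol/kg

DIC = 4.10 mmol/kg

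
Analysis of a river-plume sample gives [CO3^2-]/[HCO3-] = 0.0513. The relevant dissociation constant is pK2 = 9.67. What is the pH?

pH = 8.38

From K2 = [H⁺][CO3^2-]/[HCO3-]:  pH = pK2 + log₁₀([CO3^2-]/[HCO3-])
log₁₀(0.0513) = -1.290
pH = 9.67 + (-1.290) = 8.38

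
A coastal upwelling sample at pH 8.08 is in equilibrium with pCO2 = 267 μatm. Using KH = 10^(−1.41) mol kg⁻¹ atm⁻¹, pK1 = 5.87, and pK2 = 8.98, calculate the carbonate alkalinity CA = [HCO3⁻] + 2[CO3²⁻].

CA = 2.11 mmol/kg

[CO2*] = KH · pCO2 = 10^(−1.41) × 267×10^-6 = 1.039×10^-5 mol/kg
α₀ = 1/(1 + K1/[H⁺] + K1K2/[H⁺]²) = 1/(1 + 10^+2.21 + 10^+1.31) = 0.005447
DIC = [CO2*]/α₀ = 1.039×10^-5 / 0.005447 = 1.907 mmol/kg
CA = (α₁ + 2α₂)·DIC = (0.8833 + 2×0.1112) × 1.907 = 2.11 mmol/kg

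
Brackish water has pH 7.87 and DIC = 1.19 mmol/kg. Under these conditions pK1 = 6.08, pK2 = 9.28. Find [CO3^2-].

[CO3²⁻] = 0.0439 mmol/kg

α₂ = 1 / (1 + [H⁺]/K2 + [H⁺]²/(K1K2)) = 1 / (1 + 10^+1.41 + 10^-0.38)
   = 1 / (1 + 25.704 + 0.41687) = 1/27.121 = 0.03687
[CO3²⁻] = α₂ × DIC = 0.03687 × 1.19 = 0.0439 mmol/kg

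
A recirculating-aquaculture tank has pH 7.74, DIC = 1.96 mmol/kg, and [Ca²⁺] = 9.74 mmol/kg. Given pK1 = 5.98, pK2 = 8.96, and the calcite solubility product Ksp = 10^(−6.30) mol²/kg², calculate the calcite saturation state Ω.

α₂ = 1 / (1 + [H⁺]/K2 + [H⁺]²/(K1K2)) = 1 / (1 + 10^+1.22 + 10^-0.54)
   = 1 / (1 + 16.596 + 0.28840) = 1/17.884 = 0.05592
[CO3²⁻] = α₂ × DIC = 0.05592 × 1.96 = 0.1096 mmol/kg
Ksp = 10^(−6.30) = 5.012×10^-7
Ω = [Ca²⁺][CO3²⁻]/Ksp = (9.74×10^-3)(1.096×10^-4) / 5.012×10^-7 = 2.13

Ω = 2.13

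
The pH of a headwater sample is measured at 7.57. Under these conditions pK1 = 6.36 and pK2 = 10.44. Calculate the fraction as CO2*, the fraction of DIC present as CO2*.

α₀ = 0.0580

α₀ = 1 / (1 + K1/[H⁺] + K1K2/[H⁺]²) = 1 / (1 + 10^+1.21 + 10^-1.66)
   = 1 / (1 + 16.218 + 0.021878) = 1/17.240 = 0.05800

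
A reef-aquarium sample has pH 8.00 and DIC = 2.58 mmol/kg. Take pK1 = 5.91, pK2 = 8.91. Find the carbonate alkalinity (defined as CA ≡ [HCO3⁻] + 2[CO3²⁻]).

CA = [HCO3⁻] + 2[CO3²⁻] = (α₁ + 2α₂)·DIC
At pH 8.00: [H⁺]/K1 = 10^-2.09 = 0.0081283, K2/[H⁺] = 10^-0.91 = 0.12303
α₁ = 1/(1 + 0.0081283 + 0.12303) = 1/1.1312 = 0.8841; α₂ = α₁·K2/[H⁺] = 0.1088
α₁ + 2α₂ = 1.1016
CA = 1.1016 × 2.58 = 2.84 mmol/kg

CA = 2.84 mmol/kg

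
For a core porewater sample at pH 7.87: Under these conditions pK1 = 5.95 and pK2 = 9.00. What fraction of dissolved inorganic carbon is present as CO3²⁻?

α₂ = 0.0683

α₂ = 1 / (1 + [H⁺]/K2 + [H⁺]²/(K1K2)) = 1 / (1 + 10^+1.13 + 10^-0.79)
   = 1 / (1 + 13.490 + 0.16218) = 1/14.652 = 0.06825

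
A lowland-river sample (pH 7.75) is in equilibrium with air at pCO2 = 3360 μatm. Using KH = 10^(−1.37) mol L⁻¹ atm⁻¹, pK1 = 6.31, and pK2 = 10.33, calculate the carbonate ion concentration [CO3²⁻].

[CO3²⁻] = 10.4 μmol/L

[CO2*] = KH · pCO2 = 10^(−1.37) × 3360×10^-6 = 1.433×10^-4 mol/L
α₀ = 1/(1 + K1/[H⁺] + K1K2/[H⁺]²) = 1/(1 + 10^+1.44 + 10^-1.14) = 0.03495
DIC = [CO2*]/α₀ = 1.433×10^-4 / 0.03495 = 4.101 mmol/L
[CO3²⁻] = α₂·DIC; α₂ = 0.002532, so [CO3²⁻] = 0.002532 × 4.101 = 0.0104 mmol/L = 10.4 μmol/L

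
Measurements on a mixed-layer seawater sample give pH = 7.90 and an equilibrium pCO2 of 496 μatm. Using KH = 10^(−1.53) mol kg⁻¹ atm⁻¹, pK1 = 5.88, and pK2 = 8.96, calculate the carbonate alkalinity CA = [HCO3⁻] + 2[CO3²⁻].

[CO2*] = KH · pCO2 = 10^(−1.53) × 496×10^-6 = 1.464×10^-5 mol/kg
α₀ = 1/(1 + K1/[H⁺] + K1K2/[H⁺]²) = 1/(1 + 10^+2.02 + 10^+0.96) = 0.008708
DIC = [CO2*]/α₀ = 1.464×10^-5 / 0.008708 = 1.681 mmol/kg
CA = (α₁ + 2α₂)·DIC = (0.9119 + 2×0.07942) × 1.681 = 1.80 mmol/kg

CA = 1.80 mmol/kg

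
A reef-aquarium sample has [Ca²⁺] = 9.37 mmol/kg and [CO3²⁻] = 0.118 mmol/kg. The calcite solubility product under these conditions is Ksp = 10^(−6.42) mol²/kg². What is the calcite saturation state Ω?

Ω = 2.91

Ksp = 10^(−6.42) = 3.802×10^-7
Ω = [Ca²⁺][CO3²⁻]/Ksp = (9.37×10^-3)(0.118×10^-3) / 3.802×10^-7 = 2.91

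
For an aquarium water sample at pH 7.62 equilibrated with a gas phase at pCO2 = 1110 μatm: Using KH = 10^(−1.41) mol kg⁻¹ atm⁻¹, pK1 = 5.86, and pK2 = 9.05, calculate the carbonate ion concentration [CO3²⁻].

[CO2*] = KH · pCO2 = 10^(−1.41) × 1110×10^-6 = 4.318×10^-5 mol/kg
α₀ = 1/(1 + K1/[H⁺] + K1K2/[H⁺]²) = 1/(1 + 10^+1.76 + 10^+0.33) = 0.01648
DIC = [CO2*]/α₀ = 4.318×10^-5 / 0.01648 = 2.620 mmol/kg
[CO3²⁻] = α₂·DIC; α₂ = 0.03523, so [CO3²⁻] = 0.03523 × 2.620 = 0.0923 mmol/kg

[CO3²⁻] = 0.0923 mmol/kg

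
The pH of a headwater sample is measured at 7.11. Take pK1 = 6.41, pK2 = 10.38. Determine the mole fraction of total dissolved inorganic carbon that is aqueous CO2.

α₀ = 1 / (1 + K1/[H⁺] + K1K2/[H⁺]²) = 1 / (1 + 10^+0.70 + 10^-2.57)
   = 1 / (1 + 5.0119 + 0.0026915) = 1/6.0146 = 0.1663

α₀ = 0.166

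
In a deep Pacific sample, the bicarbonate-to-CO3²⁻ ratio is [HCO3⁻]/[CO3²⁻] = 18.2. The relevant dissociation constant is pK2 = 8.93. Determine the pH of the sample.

From K2 = [H⁺][CO3²⁻]/[HCO3⁻]:  pH = pK2 − log₁₀([HCO3⁻]/[CO3²⁻])
log₁₀(18.2) = +1.260
pH = 8.93 − (+1.260) = 7.67

pH = 7.67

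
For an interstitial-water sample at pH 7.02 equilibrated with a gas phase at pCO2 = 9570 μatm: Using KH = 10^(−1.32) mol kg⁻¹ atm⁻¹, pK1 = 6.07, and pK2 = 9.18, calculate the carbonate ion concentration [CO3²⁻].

[CO3²⁻] = 0.0282 mmol/kg

[CO2*] = KH · pCO2 = 10^(−1.32) × 9570×10^-6 = 4.580×10^-4 mol/kg
α₀ = 1/(1 + K1/[H⁺] + K1K2/[H⁺]²) = 1/(1 + 10^+0.95 + 10^-1.21) = 0.1003
DIC = [CO2*]/α₀ = 4.580×10^-4 / 0.1003 = 4.569 mmol/kg
[CO3²⁻] = α₂·DIC; α₂ = 0.006182, so [CO3²⁻] = 0.006182 × 4.569 = 0.0282 mmol/kg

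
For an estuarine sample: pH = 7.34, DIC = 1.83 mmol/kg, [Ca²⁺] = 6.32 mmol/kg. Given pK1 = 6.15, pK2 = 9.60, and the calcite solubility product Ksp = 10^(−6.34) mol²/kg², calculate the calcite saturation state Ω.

Ω = 0.130

α₂ = 1 / (1 + [H⁺]/K2 + [H⁺]²/(K1K2)) = 1 / (1 + 10^+2.26 + 10^+1.07)
   = 1 / (1 + 181.97 + 11.749) = 1/194.72 = 0.005136
[CO3²⁻] = α₂ × DIC = 0.005136 × 1.83 = 0.009398 mmol/kg = 9.398 μmol/kg
Ksp = 10^(−6.34) = 4.571×10^-7
Ω = [Ca²⁺][CO3²⁻]/Ksp = (6.32×10^-3)(9.398×10^-6) / 4.571×10^-7 = 0.130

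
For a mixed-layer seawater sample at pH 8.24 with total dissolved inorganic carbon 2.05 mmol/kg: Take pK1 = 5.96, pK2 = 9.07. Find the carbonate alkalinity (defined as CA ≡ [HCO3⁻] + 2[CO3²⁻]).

CA = [HCO3⁻] + 2[CO3²⁻] = (α₁ + 2α₂)·DIC
At pH 8.24: [H⁺]/K1 = 10^-2.28 = 0.0052481, K2/[H⁺] = 10^-0.83 = 0.14791
α₁ = 1/(1 + 0.0052481 + 0.14791) = 1/1.1532 = 0.8672; α₂ = α₁·K2/[H⁺] = 0.1283
α₁ + 2α₂ = 1.1237
CA = 1.1237 × 2.05 = 2.30 mmol/kg

CA = 2.30 mmol/kg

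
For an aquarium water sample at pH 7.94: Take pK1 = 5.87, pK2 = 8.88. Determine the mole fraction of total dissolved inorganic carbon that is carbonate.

α₂ = 0.102

α₂ = 1 / (1 + [H⁺]/K2 + [H⁺]²/(K1K2)) = 1 / (1 + 10^+0.94 + 10^-1.13)
   = 1 / (1 + 8.7096 + 0.074131) = 1/9.7838 = 0.1022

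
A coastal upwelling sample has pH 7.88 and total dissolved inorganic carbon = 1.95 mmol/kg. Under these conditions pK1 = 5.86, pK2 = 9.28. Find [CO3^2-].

[CO3²⁻] = 0.0740 mmol/kg

α₂ = 1 / (1 + [H⁺]/K2 + [H⁺]²/(K1K2)) = 1 / (1 + 10^+1.40 + 10^-0.62)
   = 1 / (1 + 25.119 + 0.23988) = 1/26.359 = 0.03794
[CO3²⁻] = α₂ × DIC = 0.03794 × 1.95 = 0.0740 mmol/kg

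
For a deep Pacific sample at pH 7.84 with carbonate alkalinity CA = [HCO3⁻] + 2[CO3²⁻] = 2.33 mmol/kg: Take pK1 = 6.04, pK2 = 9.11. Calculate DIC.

CA = [HCO3⁻] + 2[CO3²⁻] = (α₁ + 2α₂)·DIC
At pH 7.84: [H⁺]/K1 = 10^-1.80 = 0.015849, K2/[H⁺] = 10^-1.27 = 0.053703
α₁ = 1/(1 + 0.015849 + 0.053703) = 1/1.0696 = 0.9350; α₂ = α₁·K2/[H⁺] = 0.05021
α₁ + 2α₂ = 1.0354
DIC = CA / (α₁ + 2α₂) = 2.33 / 1.0354 = 2.25 mmol/kg

DIC = 2.25 mmol/kg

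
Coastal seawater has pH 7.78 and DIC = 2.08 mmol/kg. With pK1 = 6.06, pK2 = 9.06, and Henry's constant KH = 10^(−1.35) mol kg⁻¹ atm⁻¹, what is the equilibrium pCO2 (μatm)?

pCO2 = 828 μatm

α₀ = 1 / (1 + K1/[H⁺] + K1K2/[H⁺]²) = 1 / (1 + 10^+1.72 + 10^+0.44)
   = 1 / (1 + 52.481 + 2.7542) = 1/56.235 = 0.01778
[CO2*] = α₀ × DIC = 0.01778 × 2.08 = 0.03699 mmol/kg
pCO2 = [CO2*]/KH = 3.699×10^-5 / 4.467×10^-2 = 828 μatm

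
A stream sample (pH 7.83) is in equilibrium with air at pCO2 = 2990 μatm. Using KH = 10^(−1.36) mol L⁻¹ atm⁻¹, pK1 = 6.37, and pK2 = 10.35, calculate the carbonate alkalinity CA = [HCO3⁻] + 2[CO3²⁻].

[CO2*] = KH · pCO2 = 10^(−1.36) × 2990×10^-6 = 1.305×10^-4 mol/L
α₀ = 1/(1 + K1/[H⁺] + K1K2/[H⁺]²) = 1/(1 + 10^+1.46 + 10^-1.06) = 0.03341
DIC = [CO2*]/α₀ = 1.305×10^-4 / 0.03341 = 3.906 mmol/L
CA = (α₁ + 2α₂)·DIC = (0.9637 + 2×0.002910) × 3.906 = 3.79 mmol/L

CA = 3.79 mmol/L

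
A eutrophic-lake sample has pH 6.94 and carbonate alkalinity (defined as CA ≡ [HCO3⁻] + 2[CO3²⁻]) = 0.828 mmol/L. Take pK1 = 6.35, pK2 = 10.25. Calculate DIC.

CA = [HCO3⁻] + 2[CO3²⁻] = (α₁ + 2α₂)·DIC
At pH 6.94: [H⁺]/K1 = 10^-0.59 = 0.25704, K2/[H⁺] = 10^-3.31 = 0.00048978
α₁ = 1/(1 + 0.25704 + 0.00048978) = 1/1.2575 = 0.7952; α₂ = α₁·K2/[H⁺] = 0.0003895
α₁ + 2α₂ = 0.7960
DIC = CA / (α₁ + 2α₂) = 0.828 / 0.7960 = 1.04 mmol/L

DIC = 1.04 mmol/L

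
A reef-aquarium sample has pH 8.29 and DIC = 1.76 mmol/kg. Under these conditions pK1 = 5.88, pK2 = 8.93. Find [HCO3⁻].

α₁ = 1 / (1 + [H⁺]/K1 + K2/[H⁺]) = 1 / (1 + 10^-2.41 + 10^-0.64)
   = 1 / (1 + 0.0038905 + 0.22909) = 1/1.2330 = 0.8110
[HCO3⁻] = α₁ × DIC = 0.8110 × 1.76 = 1.43 mmol/kg

[HCO3⁻] = 1.43 mmol/kg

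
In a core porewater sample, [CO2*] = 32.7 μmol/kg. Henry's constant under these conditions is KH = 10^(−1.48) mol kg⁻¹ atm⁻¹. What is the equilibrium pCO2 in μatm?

KH = 10^(−1.48) = 3.311×10^-2 mol kg⁻¹ atm⁻¹
pCO2 = [CO2*]/KH = 32.7×10^-6 / 3.311×10^-2 = 9.88×10^-4 atm = 988 μatm

pCO2 = 988 μatm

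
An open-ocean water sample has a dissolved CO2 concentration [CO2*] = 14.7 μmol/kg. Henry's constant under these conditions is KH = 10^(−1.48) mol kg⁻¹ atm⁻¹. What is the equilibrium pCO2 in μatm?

KH = 10^(−1.48) = 3.311×10^-2 mol kg⁻¹ atm⁻¹
pCO2 = [CO2*]/KH = 14.7×10^-6 / 3.311×10^-2 = 4.44×10^-4 atm = 444 μatm

pCO2 = 444 μatm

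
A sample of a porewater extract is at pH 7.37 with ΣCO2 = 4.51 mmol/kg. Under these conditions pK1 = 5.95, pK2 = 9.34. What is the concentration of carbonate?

α₂ = 1 / (1 + [H⁺]/K2 + [H⁺]²/(K1K2)) = 1 / (1 + 10^+1.97 + 10^+0.55)
   = 1 / (1 + 93.325 + 3.5481) = 1/97.874 = 0.01022
[CO3²⁻] = α₂ × DIC = 0.01022 × 4.51 = 0.0461 mmol/kg

[CO3²⁻] = 0.0461 mmol/kg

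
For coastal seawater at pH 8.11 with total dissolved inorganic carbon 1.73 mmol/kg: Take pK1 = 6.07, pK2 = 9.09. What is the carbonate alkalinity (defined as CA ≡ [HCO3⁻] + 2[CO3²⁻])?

CA = [HCO3⁻] + 2[CO3²⁻] = (α₁ + 2α₂)·DIC
At pH 8.11: [H⁺]/K1 = 10^-2.04 = 0.0091201, K2/[H⁺] = 10^-0.98 = 0.10471
α₁ = 1/(1 + 0.0091201 + 0.10471) = 1/1.1138 = 0.8978; α₂ = α₁·K2/[H⁺] = 0.09401
α₁ + 2α₂ = 1.0858
CA = 1.0858 × 1.73 = 1.88 mmol/kg

CA = 1.88 mmol/kg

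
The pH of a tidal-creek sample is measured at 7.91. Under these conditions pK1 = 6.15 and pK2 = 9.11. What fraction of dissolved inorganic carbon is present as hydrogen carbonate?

α₁ = 0.926

α₁ = 1 / (1 + [H⁺]/K1 + K2/[H⁺]) = 1 / (1 + 10^-1.76 + 10^-1.20)
   = 1 / (1 + 0.017378 + 0.063096) = 1/1.0805 = 0.9255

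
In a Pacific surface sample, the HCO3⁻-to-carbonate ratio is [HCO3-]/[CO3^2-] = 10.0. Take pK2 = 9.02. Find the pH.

From K2 = [H⁺][CO3^2-]/[HCO3-]:  pH = pK2 − log₁₀([HCO3-]/[CO3^2-])
log₁₀(10.0) = +1.000
pH = 9.02 − (+1.000) = 8.02

pH = 8.02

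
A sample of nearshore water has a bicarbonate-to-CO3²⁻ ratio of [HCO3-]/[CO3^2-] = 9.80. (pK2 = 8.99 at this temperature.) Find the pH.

From K2 = [H⁺][CO3^2-]/[HCO3-]:  pH = pK2 − log₁₀([HCO3-]/[CO3^2-])
log₁₀(9.80) = +0.991
pH = 8.99 − (+0.991) = 8.00

pH = 8.00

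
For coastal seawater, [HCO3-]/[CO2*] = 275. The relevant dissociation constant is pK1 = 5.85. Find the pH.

pH = 8.29

From K1 = [H⁺][HCO3-]/[CO2*]:  pH = pK1 + log₁₀([HCO3-]/[CO2*])
log₁₀(275) = +2.439
pH = 5.85 + (+2.439) = 8.29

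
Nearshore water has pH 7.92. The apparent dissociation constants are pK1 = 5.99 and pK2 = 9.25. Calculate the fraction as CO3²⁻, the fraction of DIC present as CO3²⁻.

α₂ = 1 / (1 + [H⁺]/K2 + [H⁺]²/(K1K2)) = 1 / (1 + 10^+1.33 + 10^-0.60)
   = 1 / (1 + 21.380 + 0.25119) = 1/22.631 = 0.04419

α₂ = 0.0442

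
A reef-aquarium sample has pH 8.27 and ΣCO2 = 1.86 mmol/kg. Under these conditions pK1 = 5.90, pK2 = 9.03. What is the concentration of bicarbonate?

[HCO3⁻] = 1.58 mmol/kg

α₁ = 1 / (1 + [H⁺]/K1 + K2/[H⁺]) = 1 / (1 + 10^-2.37 + 10^-0.76)
   = 1 / (1 + 0.0042658 + 0.17378) = 1/1.1780 = 0.8489
[HCO3⁻] = α₁ × DIC = 0.8489 × 1.86 = 1.58 mmol/kg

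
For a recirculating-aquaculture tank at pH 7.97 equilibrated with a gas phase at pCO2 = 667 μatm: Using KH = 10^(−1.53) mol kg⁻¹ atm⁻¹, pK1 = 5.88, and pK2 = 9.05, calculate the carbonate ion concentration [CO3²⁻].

[CO3²⁻] = 0.201 mmol/kg

[CO2*] = KH · pCO2 = 10^(−1.53) × 667×10^-6 = 1.968×10^-5 mol/kg
α₀ = 1/(1 + K1/[H⁺] + K1K2/[H⁺]²) = 1/(1 + 10^+2.09 + 10^+1.01) = 0.007448
DIC = [CO2*]/α₀ = 1.968×10^-5 / 0.007448 = 2.643 mmol/kg
[CO3²⁻] = α₂·DIC; α₂ = 0.07622, so [CO3²⁻] = 0.07622 × 2.643 = 0.201 mmol/kg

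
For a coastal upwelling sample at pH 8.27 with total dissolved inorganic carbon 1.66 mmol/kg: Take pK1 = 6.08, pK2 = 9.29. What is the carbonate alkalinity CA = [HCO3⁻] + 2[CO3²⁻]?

CA = [HCO3⁻] + 2[CO3²⁻] = (α₁ + 2α₂)·DIC
At pH 8.27: [H⁺]/K1 = 10^-2.19 = 0.0064565, K2/[H⁺] = 10^-1.02 = 0.095499
α₁ = 1/(1 + 0.0064565 + 0.095499) = 1/1.1020 = 0.9075; α₂ = α₁·K2/[H⁺] = 0.08666
α₁ + 2α₂ = 1.0808
CA = 1.0808 × 1.66 = 1.79 mmol/kg

CA = 1.79 mmol/kg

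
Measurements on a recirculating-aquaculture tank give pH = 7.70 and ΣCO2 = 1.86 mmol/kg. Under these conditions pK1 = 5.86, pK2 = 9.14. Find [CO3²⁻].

[CO3²⁻] = 0.0643 mmol/kg

α₂ = 1 / (1 + [H⁺]/K2 + [H⁺]²/(K1K2)) = 1 / (1 + 10^+1.44 + 10^-0.40)
   = 1 / (1 + 27.542 + 0.39811) = 1/28.940 = 0.03455
[CO3²⁻] = α₂ × DIC = 0.03455 × 1.86 = 0.0643 mmol/kg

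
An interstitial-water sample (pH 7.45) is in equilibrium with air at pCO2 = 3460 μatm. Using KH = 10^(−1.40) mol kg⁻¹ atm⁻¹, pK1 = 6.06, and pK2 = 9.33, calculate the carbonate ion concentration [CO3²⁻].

[CO2*] = KH · pCO2 = 10^(−1.40) × 3460×10^-6 = 1.377×10^-4 mol/kg
α₀ = 1/(1 + K1/[H⁺] + K1K2/[H⁺]²) = 1/(1 + 10^+1.39 + 10^-0.49) = 0.03865
DIC = [CO2*]/α₀ = 1.377×10^-4 / 0.03865 = 3.564 mmol/kg
[CO3²⁻] = α₂·DIC; α₂ = 0.01251, so [CO3²⁻] = 0.01251 × 3.564 = 0.0446 mmol/kg

[CO3²⁻] = 0.0446 mmol/kg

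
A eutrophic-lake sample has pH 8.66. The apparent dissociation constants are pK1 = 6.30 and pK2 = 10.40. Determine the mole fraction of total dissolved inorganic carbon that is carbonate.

α₂ = 1 / (1 + [H⁺]/K2 + [H⁺]²/(K1K2)) = 1 / (1 + 10^+1.74 + 10^-0.62)
   = 1 / (1 + 54.954 + 0.23988) = 1/56.194 = 0.01780

α₂ = 0.0178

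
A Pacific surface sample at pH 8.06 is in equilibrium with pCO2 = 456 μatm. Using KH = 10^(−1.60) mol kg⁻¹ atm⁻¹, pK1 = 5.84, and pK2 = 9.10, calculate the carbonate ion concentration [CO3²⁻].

[CO3²⁻] = 0.173 mmol/kg

[CO2*] = KH · pCO2 = 10^(−1.60) × 456×10^-6 = 1.145×10^-5 mol/kg
α₀ = 1/(1 + K1/[H⁺] + K1K2/[H⁺]²) = 1/(1 + 10^+2.22 + 10^+1.18) = 0.005492
DIC = [CO2*]/α₀ = 1.145×10^-5 / 0.005492 = 2.086 mmol/kg
[CO3²⁻] = α₂·DIC; α₂ = 0.08312, so [CO3²⁻] = 0.08312 × 2.086 = 0.173 mmol/kg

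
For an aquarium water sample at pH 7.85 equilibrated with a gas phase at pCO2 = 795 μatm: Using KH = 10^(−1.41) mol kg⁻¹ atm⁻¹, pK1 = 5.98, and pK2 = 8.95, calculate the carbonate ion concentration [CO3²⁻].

[CO2*] = KH · pCO2 = 10^(−1.41) × 795×10^-6 = 3.093×10^-5 mol/kg
α₀ = 1/(1 + K1/[H⁺] + K1K2/[H⁺]²) = 1/(1 + 10^+1.87 + 10^+0.77) = 0.01234
DIC = [CO2*]/α₀ = 3.093×10^-5 / 0.01234 = 2.506 mmol/kg
[CO3²⁻] = α₂·DIC; α₂ = 0.07268, so [CO3²⁻] = 0.07268 × 2.506 = 0.182 mmol/kg

[CO3²⁻] = 0.182 mmol/kg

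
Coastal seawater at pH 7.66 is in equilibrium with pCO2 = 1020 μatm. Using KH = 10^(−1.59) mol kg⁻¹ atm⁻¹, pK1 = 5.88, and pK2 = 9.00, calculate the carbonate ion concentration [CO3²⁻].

[CO3²⁻] = 0.0722 mmol/kg

[CO2*] = KH · pCO2 = 10^(−1.59) × 1020×10^-6 = 2.622×10^-5 mol/kg
α₀ = 1/(1 + K1/[H⁺] + K1K2/[H⁺]²) = 1/(1 + 10^+1.78 + 10^+0.44) = 0.01562
DIC = [CO2*]/α₀ = 2.622×10^-5 / 0.01562 = 1.678 mmol/kg
[CO3²⁻] = α₂·DIC; α₂ = 0.04303, so [CO3²⁻] = 0.04303 × 1.678 = 0.0722 mmol/kg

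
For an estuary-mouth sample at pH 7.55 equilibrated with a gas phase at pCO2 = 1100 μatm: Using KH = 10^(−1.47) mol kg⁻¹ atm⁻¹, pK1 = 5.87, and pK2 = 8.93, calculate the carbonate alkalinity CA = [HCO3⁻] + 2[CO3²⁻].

CA = 1.93 mmol/kg

[CO2*] = KH · pCO2 = 10^(−1.47) × 1100×10^-6 = 3.727×10^-5 mol/kg
α₀ = 1/(1 + K1/[H⁺] + K1K2/[H⁺]²) = 1/(1 + 10^+1.68 + 10^+0.30) = 0.01966
DIC = [CO2*]/α₀ = 3.727×10^-5 / 0.01966 = 1.896 mmol/kg
CA = (α₁ + 2α₂)·DIC = (0.9411 + 2×0.03923) × 1.896 = 1.93 mmol/kg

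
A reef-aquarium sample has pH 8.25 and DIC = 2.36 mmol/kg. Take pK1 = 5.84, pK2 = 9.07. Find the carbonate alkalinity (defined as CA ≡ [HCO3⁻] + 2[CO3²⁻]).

CA = 2.66 mmol/kg

CA = [HCO3⁻] + 2[CO3²⁻] = (α₁ + 2α₂)·DIC
At pH 8.25: [H⁺]/K1 = 10^-2.41 = 0.0038905, K2/[H⁺] = 10^-0.82 = 0.15136
α₁ = 1/(1 + 0.0038905 + 0.15136) = 1/1.1552 = 0.8656; α₂ = α₁·K2/[H⁺] = 0.1310
α₁ + 2α₂ = 1.1276
CA = 1.1276 × 2.36 = 2.66 mmol/kg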